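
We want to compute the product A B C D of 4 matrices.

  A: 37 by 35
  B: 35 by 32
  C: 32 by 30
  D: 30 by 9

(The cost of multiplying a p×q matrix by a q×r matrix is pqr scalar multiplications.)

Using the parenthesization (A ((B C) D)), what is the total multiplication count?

(B C): 35×32 by 32×30 → 35×30, cost 35·32·30 = 33600
((B C) D): 35×30 by 30×9 → 35×9, cost 35·30·9 = 9450; cumulative 43050
(A ((B C) D)): 37×35 by 35×9 → 37×9, cost 37·35·9 = 11655; cumulative 54705
Total: 54705 scalar multiplications.

54705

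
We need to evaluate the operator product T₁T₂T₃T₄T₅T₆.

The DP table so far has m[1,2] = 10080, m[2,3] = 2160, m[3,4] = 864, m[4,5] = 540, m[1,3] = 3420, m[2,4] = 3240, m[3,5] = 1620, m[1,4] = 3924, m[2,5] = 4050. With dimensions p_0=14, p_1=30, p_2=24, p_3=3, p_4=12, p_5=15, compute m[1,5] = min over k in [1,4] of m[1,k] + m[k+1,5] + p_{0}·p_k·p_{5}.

m[1,5] = min over k∈[1,4] of m[1,k]+m[k+1,5]+p_{0}·p_k·p_{5}.
k=1: 0 + 4050 + 14·30·15 = 10350; k=2: 10080 + 1620 + 14·24·15 = 16740; k=3: 3420 + 540 + 14·3·15 = 4590; k=4: 3924 + 0 + 14·12·15 = 6444.
Minimum: 4590 at k=3.

4590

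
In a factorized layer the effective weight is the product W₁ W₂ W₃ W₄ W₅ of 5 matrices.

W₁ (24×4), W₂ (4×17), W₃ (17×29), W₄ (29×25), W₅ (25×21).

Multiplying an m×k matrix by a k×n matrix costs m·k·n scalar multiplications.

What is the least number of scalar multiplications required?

Adjacent pairs: W₁W₂ = 24·4·17 = 1632; W₂W₃ = 4·17·29 = 1972; W₃W₄ = 17·29·25 = 12325; W₄W₅ = 29·25·21 = 15225.
Length 3: W₁..W₃: k=1: 0+1972+24·4·29=4756; k=2: 1632+0+24·17·29=13464 → min 4756 | W₂..W₄: k=2: 0+12325+4·17·25=14025; k=3: 1972+0+4·29·25=4872 → min 4872 | W₃..W₅: k=3: 0+15225+17·29·21=25578; k=4: 12325+0+17·25·21=21250 → min 21250.
Length 4: W₁..W₄: k=1: 0+4872+24·4·25=7272; k=2: 1632+12325+24·17·25=24157; k=3: 4756+0+24·29·25=22156 → min 7272 | W₂..W₅: k=2: 0+21250+4·17·21=22678; k=3: 1972+15225+4·29·21=19633; k=4: 4872+0+4·25·21=6972 → min 6972.
Length 5: W₁..W₅: k=1: 0+6972+24·4·21=8988; k=2: 1632+21250+24·17·21=31450; k=3: 4756+15225+24·29·21=34597; k=4: 7272+0+24·25·21=19872 → min 8988.
Optimal order: (W₁ (((W₂ W₃) W₄) W₅)) with cost 8988.

8988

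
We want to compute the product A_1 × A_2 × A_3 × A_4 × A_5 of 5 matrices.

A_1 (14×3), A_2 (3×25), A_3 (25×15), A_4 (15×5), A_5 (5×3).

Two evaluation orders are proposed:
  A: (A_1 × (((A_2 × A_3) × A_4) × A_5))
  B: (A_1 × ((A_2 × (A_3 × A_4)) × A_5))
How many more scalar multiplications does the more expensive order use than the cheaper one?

900

Order A = (A_1 × (((A_2 × A_3) × A_4) × A_5)): (A_2 × A_3): 3×25 by 25×15 → 3×15, cost 3·25·15 = 1125; ((A_2 × A_3) × A_4): 3×15 by 15×5 → 3×5, cost 3·15·5 = 225; cumulative 1350; (((A_2 × A_3) × A_4) × A_5): 3×5 by 5×3 → 3×3, cost 3·5·3 = 45; cumulative 1395; (A_1 × (((A_2 × A_3) × A_4) × A_5)): 14×3 by 3×3 → 14×3, cost 14·3·3 = 126; cumulative 1521. Total 1521.
Order B = (A_1 × ((A_2 × (A_3 × A_4)) × A_5)): (A_3 × A_4): 25×15 by 15×5 → 25×5, cost 25·15·5 = 1875; (A_2 × (A_3 × A_4)): 3×25 by 25×5 → 3×5, cost 3·25·5 = 375; cumulative 2250; ((A_2 × (A_3 × A_4)) × A_5): 3×5 by 5×3 → 3×3, cost 3·5·3 = 45; cumulative 2295; (A_1 × ((A_2 × (A_3 × A_4)) × A_5)): 14×3 by 3×3 → 14×3, cost 14·3·3 = 126; cumulative 2421. Total 2421.
Difference: |1521 − 2421| = 900.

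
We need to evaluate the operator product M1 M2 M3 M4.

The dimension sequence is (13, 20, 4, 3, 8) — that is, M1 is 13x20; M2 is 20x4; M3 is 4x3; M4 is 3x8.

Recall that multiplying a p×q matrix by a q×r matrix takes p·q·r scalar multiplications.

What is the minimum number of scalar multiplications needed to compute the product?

1332

Adjacent pairs: M1M2 = 13·20·4 = 1040; M2M3 = 20·4·3 = 240; M3M4 = 4·3·8 = 96.
Length 3: M1..M3: k=1: 0+240+13·20·3=1020; k=2: 1040+0+13·4·3=1196 → min 1020 | M2..M4: k=2: 0+96+20·4·8=736; k=3: 240+0+20·3·8=720 → min 720.
Length 4: M1..M4: k=1: 0+720+13·20·8=2800; k=2: 1040+96+13·4·8=1552; k=3: 1020+0+13·3·8=1332 → min 1332.
Optimal order: ((M1 (M2 M3)) M4) with cost 1332.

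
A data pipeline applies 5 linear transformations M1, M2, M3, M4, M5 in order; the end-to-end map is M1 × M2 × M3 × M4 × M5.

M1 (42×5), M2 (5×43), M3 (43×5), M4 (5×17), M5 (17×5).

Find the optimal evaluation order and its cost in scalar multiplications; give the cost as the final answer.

Adjacent pairs: M1M2 = 42·5·43 = 9030; M2M3 = 5·43·5 = 1075; M3M4 = 43·5·17 = 3655; M4M5 = 5·17·5 = 425.
Length 3: M1..M3: k=1: 0+1075+42·5·5=2125; k=2: 9030+0+42·43·5=18060 → min 2125 | M2..M4: k=2: 0+3655+5·43·17=7310; k=3: 1075+0+5·5·17=1500 → min 1500 | M3..M5: k=3: 0+425+43·5·5=1500; k=4: 3655+0+43·17·5=7310 → min 1500.
Length 4: M1..M4: k=1: 0+1500+42·5·17=5070; k=2: 9030+3655+42·43·17=43387; k=3: 2125+0+42·5·17=5695 → min 5070 | M2..M5: k=2: 0+1500+5·43·5=2575; k=3: 1075+425+5·5·5=1625; k=4: 1500+0+5·17·5=1925 → min 1625.
Length 5: M1..M5: k=1: 0+1625+42·5·5=2675; k=2: 9030+1500+42·43·5=19560; k=3: 2125+425+42·5·5=3600; k=4: 5070+0+42·17·5=8640 → min 2675.
Optimal parenthesization: (M1 × ((M2 × M3) × (M4 × M5))) with cost 2675.

2675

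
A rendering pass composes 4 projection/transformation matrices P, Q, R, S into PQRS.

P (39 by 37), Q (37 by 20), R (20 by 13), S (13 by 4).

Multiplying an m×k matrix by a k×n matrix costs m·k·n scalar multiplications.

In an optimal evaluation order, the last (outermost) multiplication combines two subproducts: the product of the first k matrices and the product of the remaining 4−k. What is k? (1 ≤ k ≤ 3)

Adjacent pairs: PQ = 39·37·20 = 28860; QR = 37·20·13 = 9620; RS = 20·13·4 = 1040.
Length 3: P..R: k=1: 0+9620+39·37·13=28379; k=2: 28860+0+39·20·13=39000 → min 28379 | Q..S: k=2: 0+1040+37·20·4=4000; k=3: 9620+0+37·13·4=11544 → min 4000.
Top-level splits: k=1: (P..P)·(Q..S) → 0+4000+39·37·4 = 9772; k=2: (P..Q)·(R..S) → 28860+1040+39·20·4 = 33020; k=3: (P..R)·(S..S) → 28379+0+39·13·4 = 30407.
Best split is after P, i.e. k = 1.

1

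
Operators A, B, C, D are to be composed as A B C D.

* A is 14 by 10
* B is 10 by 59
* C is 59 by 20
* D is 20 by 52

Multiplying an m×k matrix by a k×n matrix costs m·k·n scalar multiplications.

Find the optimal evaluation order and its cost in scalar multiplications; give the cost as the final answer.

Adjacent pairs: AB = 14·10·59 = 8260; BC = 10·59·20 = 11800; CD = 59·20·52 = 61360.
Length 3: A..C: k=1: 0+11800+14·10·20=14600; k=2: 8260+0+14·59·20=24780 → min 14600 | B..D: k=2: 0+61360+10·59·52=92040; k=3: 11800+0+10·20·52=22200 → min 22200.
Length 4: A..D: k=1: 0+22200+14·10·52=29480; k=2: 8260+61360+14·59·52=112572; k=3: 14600+0+14·20·52=29160 → min 29160.
Optimal parenthesization: ((A (B C)) D) with cost 29160.

29160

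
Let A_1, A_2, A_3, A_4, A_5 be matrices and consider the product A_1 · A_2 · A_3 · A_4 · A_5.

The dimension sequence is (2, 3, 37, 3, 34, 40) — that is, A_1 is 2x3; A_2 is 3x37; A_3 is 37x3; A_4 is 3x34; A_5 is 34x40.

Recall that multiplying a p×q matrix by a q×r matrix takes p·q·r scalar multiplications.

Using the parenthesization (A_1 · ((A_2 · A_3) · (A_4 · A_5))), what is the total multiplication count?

(A_2 · A_3): 3×37 by 37×3 → 3×3, cost 3·37·3 = 333
(A_4 · A_5): 3×34 by 34×40 → 3×40, cost 3·34·40 = 4080
((A_2 · A_3) · (A_4 · A_5)): 3×3 by 3×40 → 3×40, cost 3·3·40 = 360; cumulative 4773
(A_1 · ((A_2 · A_3) · (A_4 · A_5))): 2×3 by 3×40 → 2×40, cost 2·3·40 = 240; cumulative 5013
Total: 5013 scalar multiplications.

5013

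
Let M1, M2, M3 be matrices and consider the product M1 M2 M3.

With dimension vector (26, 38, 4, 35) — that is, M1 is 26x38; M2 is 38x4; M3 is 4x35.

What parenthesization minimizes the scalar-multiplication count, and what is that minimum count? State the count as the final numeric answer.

7592

(M1 (M2 M3)): cost 39900.
((M1 M2) M3): cost 7592.
Optimal: ((M1 M2) M3) with cost 7592.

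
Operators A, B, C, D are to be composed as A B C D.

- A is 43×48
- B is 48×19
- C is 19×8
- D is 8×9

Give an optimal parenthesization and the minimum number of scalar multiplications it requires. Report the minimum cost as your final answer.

26904

Adjacent pairs: AB = 43·48·19 = 39216; BC = 48·19·8 = 7296; CD = 19·8·9 = 1368.
Length 3: A..C: k=1: 0+7296+43·48·8=23808; k=2: 39216+0+43·19·8=45752 → min 23808 | B..D: k=2: 0+1368+48·19·9=9576; k=3: 7296+0+48·8·9=10752 → min 9576.
Length 4: A..D: k=1: 0+9576+43·48·9=28152; k=2: 39216+1368+43·19·9=47937; k=3: 23808+0+43·8·9=26904 → min 26904.
Optimal parenthesization: ((A (B C)) D) with cost 26904.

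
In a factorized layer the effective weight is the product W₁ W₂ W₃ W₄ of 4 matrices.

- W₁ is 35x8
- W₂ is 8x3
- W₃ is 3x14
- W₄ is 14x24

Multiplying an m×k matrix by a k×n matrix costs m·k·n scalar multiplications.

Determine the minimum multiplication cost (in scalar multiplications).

4368

Adjacent pairs: W₁W₂ = 35·8·3 = 840; W₂W₃ = 8·3·14 = 336; W₃W₄ = 3·14·24 = 1008.
Length 3: W₁..W₃: k=1: 0+336+35·8·14=4256; k=2: 840+0+35·3·14=2310 → min 2310 | W₂..W₄: k=2: 0+1008+8·3·24=1584; k=3: 336+0+8·14·24=3024 → min 1584.
Length 4: W₁..W₄: k=1: 0+1584+35·8·24=8304; k=2: 840+1008+35·3·24=4368; k=3: 2310+0+35·14·24=14070 → min 4368.
Optimal order: ((W₁ W₂) (W₃ W₄)) with cost 4368.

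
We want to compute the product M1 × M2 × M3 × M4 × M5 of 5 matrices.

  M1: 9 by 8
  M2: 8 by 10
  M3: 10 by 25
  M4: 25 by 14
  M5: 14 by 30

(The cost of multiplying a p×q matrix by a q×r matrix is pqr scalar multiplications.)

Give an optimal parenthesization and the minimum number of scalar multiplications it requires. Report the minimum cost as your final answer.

9260

Adjacent pairs: M1M2 = 9·8·10 = 720; M2M3 = 8·10·25 = 2000; M3M4 = 10·25·14 = 3500; M4M5 = 25·14·30 = 10500.
Length 3: M1..M3: k=1: 0+2000+9·8·25=3800; k=2: 720+0+9·10·25=2970 → min 2970 | M2..M4: k=2: 0+3500+8·10·14=4620; k=3: 2000+0+8·25·14=4800 → min 4620 | M3..M5: k=3: 0+10500+10·25·30=18000; k=4: 3500+0+10·14·30=7700 → min 7700.
Length 4: M1..M4: k=1: 0+4620+9·8·14=5628; k=2: 720+3500+9·10·14=5480; k=3: 2970+0+9·25·14=6120 → min 5480 | M2..M5: k=2: 0+7700+8·10·30=10100; k=3: 2000+10500+8·25·30=18500; k=4: 4620+0+8·14·30=7980 → min 7980.
Length 5: M1..M5: k=1: 0+7980+9·8·30=10140; k=2: 720+7700+9·10·30=11120; k=3: 2970+10500+9·25·30=20220; k=4: 5480+0+9·14·30=9260 → min 9260.
Optimal parenthesization: (((M1 × M2) × (M3 × M4)) × M5) with cost 9260.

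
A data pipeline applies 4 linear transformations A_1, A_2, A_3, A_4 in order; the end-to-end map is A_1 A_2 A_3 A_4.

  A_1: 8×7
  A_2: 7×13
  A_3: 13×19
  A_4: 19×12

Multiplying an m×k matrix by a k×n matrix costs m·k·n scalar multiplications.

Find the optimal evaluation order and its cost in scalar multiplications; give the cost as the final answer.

Adjacent pairs: A_1A_2 = 8·7·13 = 728; A_2A_3 = 7·13·19 = 1729; A_3A_4 = 13·19·12 = 2964.
Length 3: A_1..A_3: k=1: 0+1729+8·7·19=2793; k=2: 728+0+8·13·19=2704 → min 2704 | A_2..A_4: k=2: 0+2964+7·13·12=4056; k=3: 1729+0+7·19·12=3325 → min 3325.
Length 4: A_1..A_4: k=1: 0+3325+8·7·12=3997; k=2: 728+2964+8·13·12=4940; k=3: 2704+0+8·19·12=4528 → min 3997.
Optimal parenthesization: (A_1 ((A_2 A_3) A_4)) with cost 3997.

3997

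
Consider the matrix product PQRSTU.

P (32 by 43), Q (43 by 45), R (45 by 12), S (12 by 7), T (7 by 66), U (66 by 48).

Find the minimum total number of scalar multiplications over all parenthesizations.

Adjacent pairs: PQ = 32·43·45 = 61920; QR = 43·45·12 = 23220; RS = 45·12·7 = 3780; ST = 12·7·66 = 5544; TU = 7·66·48 = 22176.
Length 3: P..R: k=1: 0+23220+32·43·12=39732; k=2: 61920+0+32·45·12=79200 → min 39732 | Q..S: k=2: 0+3780+43·45·7=17325; k=3: 23220+0+43·12·7=26832 → min 17325 | R..T: k=3: 0+5544+45·12·66=41184; k=4: 3780+0+45·7·66=24570 → min 24570 | S..U: k=4: 0+22176+12·7·48=26208; k=5: 5544+0+12·66·48=43560 → min 26208.
Length 4: P..S: k=1: 0+17325+32·43·7=26957; k=2: 61920+3780+32·45·7=75780; k=3: 39732+0+32·12·7=42420 → min 26957 | Q..T: k=2: 0+24570+43·45·66=152280; k=3: 23220+5544+43·12·66=62820; k=4: 17325+0+43·7·66=37191 → min 37191 | R..U: k=3: 0+26208+45·12·48=52128; k=4: 3780+22176+45·7·48=41076; k=5: 24570+0+45·66·48=167130 → min 41076.
Length 5: P..T: k=1: 0+37191+32·43·66=128007; k=2: 61920+24570+32·45·66=181530; k=3: 39732+5544+32·12·66=70620; k=4: 26957+0+32·7·66=41741 → min 41741 | Q..U: k=2: 0+41076+43·45·48=133956; k=3: 23220+26208+43·12·48=74196; k=4: 17325+22176+43·7·48=53949; k=5: 37191+0+43·66·48=173415 → min 53949.
Length 6: P..U: k=1: 0+53949+32·43·48=119997; k=2: 61920+41076+32·45·48=172116; k=3: 39732+26208+32·12·48=84372; k=4: 26957+22176+32·7·48=59885; k=5: 41741+0+32·66·48=143117 → min 59885.
Optimal order: ((P(Q(RS)))(TU)) with cost 59885.

59885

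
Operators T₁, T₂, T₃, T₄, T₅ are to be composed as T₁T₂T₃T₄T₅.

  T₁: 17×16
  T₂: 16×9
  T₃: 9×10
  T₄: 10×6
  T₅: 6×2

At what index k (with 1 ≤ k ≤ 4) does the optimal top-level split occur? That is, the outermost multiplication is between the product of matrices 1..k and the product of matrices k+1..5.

1

Adjacent pairs: T₁T₂ = 17·16·9 = 2448; T₂T₃ = 16·9·10 = 1440; T₃T₄ = 9·10·6 = 540; T₄T₅ = 10·6·2 = 120.
Length 3: T₁..T₃: k=1: 0+1440+17·16·10=4160; k=2: 2448+0+17·9·10=3978 → min 3978 | T₂..T₄: k=2: 0+540+16·9·6=1404; k=3: 1440+0+16·10·6=2400 → min 1404 | T₃..T₅: k=3: 0+120+9·10·2=300; k=4: 540+0+9·6·2=648 → min 300.
Length 4: T₁..T₄: k=1: 0+1404+17·16·6=3036; k=2: 2448+540+17·9·6=3906; k=3: 3978+0+17·10·6=4998 → min 3036 | T₂..T₅: k=2: 0+300+16·9·2=588; k=3: 1440+120+16·10·2=1880; k=4: 1404+0+16·6·2=1596 → min 588.
Top-level splits: k=1: (T₁..T₁)·(T₂..T₅) → 0+588+17·16·2 = 1132; k=2: (T₁..T₂)·(T₃..T₅) → 2448+300+17·9·2 = 3054; k=3: (T₁..T₃)·(T₄..T₅) → 3978+120+17·10·2 = 4438; k=4: (T₁..T₄)·(T₅..T₅) → 3036+0+17·6·2 = 3240.
Best split is after T₁, i.e. k = 1.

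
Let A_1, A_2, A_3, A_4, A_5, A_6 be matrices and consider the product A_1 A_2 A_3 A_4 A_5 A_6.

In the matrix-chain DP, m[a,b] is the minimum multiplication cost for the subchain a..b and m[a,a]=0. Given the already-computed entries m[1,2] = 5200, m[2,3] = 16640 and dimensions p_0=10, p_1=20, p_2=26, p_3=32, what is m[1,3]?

m[1,3] = min over k∈[1,2] of m[1,k]+m[k+1,3]+p_{0}·p_k·p_{3}.
k=1: 0 + 16640 + 10·20·32 = 23040; k=2: 5200 + 0 + 10·26·32 = 13520.
Minimum: 13520 at k=2.

13520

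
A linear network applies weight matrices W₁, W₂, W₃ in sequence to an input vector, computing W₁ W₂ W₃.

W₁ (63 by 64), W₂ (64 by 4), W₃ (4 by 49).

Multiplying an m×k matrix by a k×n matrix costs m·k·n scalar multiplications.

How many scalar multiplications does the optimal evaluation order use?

Order (W₁ (W₂ W₃)): (W₂ W₃): 64×4 by 4×49 → 64×49, cost 64·4·49 = 12544; (W₁ (W₂ W₃)): 63×64 by 64×49 → 63×49, cost 63·64·49 = 197568; cumulative 210112. Total 210112.
Order ((W₁ W₂) W₃): (W₁ W₂): 63×64 by 64×4 → 63×4, cost 63·64·4 = 16128; ((W₁ W₂) W₃): 63×4 by 4×49 → 63×49, cost 63·4·49 = 12348; cumulative 28476. Total 28476.
Minimum: 28476.

28476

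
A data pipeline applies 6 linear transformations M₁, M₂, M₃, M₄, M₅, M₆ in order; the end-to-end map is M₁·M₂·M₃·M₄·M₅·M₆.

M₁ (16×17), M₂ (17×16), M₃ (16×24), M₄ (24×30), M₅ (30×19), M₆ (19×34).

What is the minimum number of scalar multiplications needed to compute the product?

Adjacent pairs: M₁M₂ = 16·17·16 = 4352; M₂M₃ = 17·16·24 = 6528; M₃M₄ = 16·24·30 = 11520; M₄M₅ = 24·30·19 = 13680; M₅M₆ = 30·19·34 = 19380.
Length 3: M₁..M₃: k=1: 0+6528+16·17·24=13056; k=2: 4352+0+16·16·24=10496 → min 10496 | M₂..M₄: k=2: 0+11520+17·16·30=19680; k=3: 6528+0+17·24·30=18768 → min 18768 | M₃..M₅: k=3: 0+13680+16·24·19=20976; k=4: 11520+0+16·30·19=20640 → min 20640 | M₄..M₆: k=4: 0+19380+24·30·34=43860; k=5: 13680+0+24·19·34=29184 → min 29184.
Length 4: M₁..M₄: k=1: 0+18768+16·17·30=26928; k=2: 4352+11520+16·16·30=23552; k=3: 10496+0+16·24·30=22016 → min 22016 | M₂..M₅: k=2: 0+20640+17·16·19=25808; k=3: 6528+13680+17·24·19=27960; k=4: 18768+0+17·30·19=28458 → min 25808 | M₃..M₆: k=3: 0+29184+16·24·34=42240; k=4: 11520+19380+16·30·34=47220; k=5: 20640+0+16·19·34=30976 → min 30976.
Length 5: M₁..M₅: k=1: 0+25808+16·17·19=30976; k=2: 4352+20640+16·16·19=29856; k=3: 10496+13680+16·24·19=31472; k=4: 22016+0+16·30·19=31136 → min 29856 | M₂..M₆: k=2: 0+30976+17·16·34=40224; k=3: 6528+29184+17·24·34=49584; k=4: 18768+19380+17·30·34=55488; k=5: 25808+0+17·19·34=36790 → min 36790.
Length 6: M₁..M₆: k=1: 0+36790+16·17·34=46038; k=2: 4352+30976+16·16·34=44032; k=3: 10496+29184+16·24·34=52736; k=4: 22016+19380+16·30·34=57716; k=5: 29856+0+16·19·34=40192 → min 40192.
Optimal order: (((M₁·M₂)·((M₃·M₄)·M₅))·M₆) with cost 40192.

40192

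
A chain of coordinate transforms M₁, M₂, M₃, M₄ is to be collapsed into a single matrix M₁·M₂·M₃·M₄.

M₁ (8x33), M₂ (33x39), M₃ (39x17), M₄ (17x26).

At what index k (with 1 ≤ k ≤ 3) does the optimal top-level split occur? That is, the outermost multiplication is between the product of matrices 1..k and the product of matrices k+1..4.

Adjacent pairs: M₁M₂ = 8·33·39 = 10296; M₂M₃ = 33·39·17 = 21879; M₃M₄ = 39·17·26 = 17238.
Length 3: M₁..M₃: k=1: 0+21879+8·33·17=26367; k=2: 10296+0+8·39·17=15600 → min 15600 | M₂..M₄: k=2: 0+17238+33·39·26=50700; k=3: 21879+0+33·17·26=36465 → min 36465.
Top-level splits: k=1: (M₁..M₁)·(M₂..M₄) → 0+36465+8·33·26 = 43329; k=2: (M₁..M₂)·(M₃..M₄) → 10296+17238+8·39·26 = 35646; k=3: (M₁..M₃)·(M₄..M₄) → 15600+0+8·17·26 = 19136.
Best split is after M₃, i.e. k = 3.

3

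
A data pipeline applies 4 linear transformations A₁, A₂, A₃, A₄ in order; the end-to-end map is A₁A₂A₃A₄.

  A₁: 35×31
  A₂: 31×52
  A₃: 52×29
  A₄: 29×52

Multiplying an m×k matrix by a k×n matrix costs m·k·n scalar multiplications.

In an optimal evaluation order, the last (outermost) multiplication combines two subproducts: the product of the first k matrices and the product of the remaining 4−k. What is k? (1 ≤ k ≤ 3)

3

Adjacent pairs: A₁A₂ = 35·31·52 = 56420; A₂A₃ = 31·52·29 = 46748; A₃A₄ = 52·29·52 = 78416.
Length 3: A₁..A₃: k=1: 0+46748+35·31·29=78213; k=2: 56420+0+35·52·29=109200 → min 78213 | A₂..A₄: k=2: 0+78416+31·52·52=162240; k=3: 46748+0+31·29·52=93496 → min 93496.
Top-level splits: k=1: (A₁..A₁)·(A₂..A₄) → 0+93496+35·31·52 = 149916; k=2: (A₁..A₂)·(A₃..A₄) → 56420+78416+35·52·52 = 229476; k=3: (A₁..A₃)·(A₄..A₄) → 78213+0+35·29·52 = 130993.
Best split is after A₃, i.e. k = 3.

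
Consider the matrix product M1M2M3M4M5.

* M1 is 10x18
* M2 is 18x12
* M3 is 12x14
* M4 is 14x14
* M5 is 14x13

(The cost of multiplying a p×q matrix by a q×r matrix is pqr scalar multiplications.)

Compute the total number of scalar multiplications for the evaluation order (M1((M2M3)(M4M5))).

11188

(M2M3): 18×12 by 12×14 → 18×14, cost 18·12·14 = 3024
(M4M5): 14×14 by 14×13 → 14×13, cost 14·14·13 = 2548
((M2M3)(M4M5)): 18×14 by 14×13 → 18×13, cost 18·14·13 = 3276; cumulative 8848
(M1((M2M3)(M4M5))): 10×18 by 18×13 → 10×13, cost 10·18·13 = 2340; cumulative 11188
Total: 11188 scalar multiplications.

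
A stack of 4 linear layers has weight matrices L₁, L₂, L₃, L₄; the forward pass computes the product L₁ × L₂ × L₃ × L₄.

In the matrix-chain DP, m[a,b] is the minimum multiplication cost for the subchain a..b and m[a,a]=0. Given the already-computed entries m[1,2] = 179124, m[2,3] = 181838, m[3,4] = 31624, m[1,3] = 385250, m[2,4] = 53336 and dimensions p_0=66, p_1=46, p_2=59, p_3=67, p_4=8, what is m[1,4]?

m[1,4] = min over k∈[1,3] of m[1,k]+m[k+1,4]+p_{0}·p_k·p_{4}.
k=1: 0 + 53336 + 66·46·8 = 77624; k=2: 179124 + 31624 + 66·59·8 = 241900; k=3: 385250 + 0 + 66·67·8 = 420626.
Minimum: 77624 at k=1.

77624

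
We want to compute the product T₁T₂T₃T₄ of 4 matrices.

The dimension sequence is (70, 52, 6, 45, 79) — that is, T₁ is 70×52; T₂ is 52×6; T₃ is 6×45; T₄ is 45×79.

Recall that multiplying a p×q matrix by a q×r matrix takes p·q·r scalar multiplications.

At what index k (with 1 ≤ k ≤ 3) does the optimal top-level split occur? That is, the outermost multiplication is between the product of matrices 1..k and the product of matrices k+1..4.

Adjacent pairs: T₁T₂ = 70·52·6 = 21840; T₂T₃ = 52·6·45 = 14040; T₃T₄ = 6·45·79 = 21330.
Length 3: T₁..T₃: k=1: 0+14040+70·52·45=177840; k=2: 21840+0+70·6·45=40740 → min 40740 | T₂..T₄: k=2: 0+21330+52·6·79=45978; k=3: 14040+0+52·45·79=198900 → min 45978.
Top-level splits: k=1: (T₁..T₁)·(T₂..T₄) → 0+45978+70·52·79 = 333538; k=2: (T₁..T₂)·(T₃..T₄) → 21840+21330+70·6·79 = 76350; k=3: (T₁..T₃)·(T₄..T₄) → 40740+0+70·45·79 = 289590.
Best split is after T₂, i.e. k = 2.

2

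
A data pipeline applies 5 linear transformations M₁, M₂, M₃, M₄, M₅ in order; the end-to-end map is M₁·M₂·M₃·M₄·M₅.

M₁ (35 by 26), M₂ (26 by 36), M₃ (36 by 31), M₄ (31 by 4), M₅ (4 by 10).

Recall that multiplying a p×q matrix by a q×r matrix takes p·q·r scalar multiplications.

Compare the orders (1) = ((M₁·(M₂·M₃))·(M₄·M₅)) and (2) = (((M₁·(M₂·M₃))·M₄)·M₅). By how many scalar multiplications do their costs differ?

Order (1) = ((M₁·(M₂·M₃))·(M₄·M₅)): (M₂·M₃): 26×36 by 36×31 → 26×31, cost 26·36·31 = 29016; (M₁·(M₂·M₃)): 35×26 by 26×31 → 35×31, cost 35·26·31 = 28210; cumulative 57226; (M₄·M₅): 31×4 by 4×10 → 31×10, cost 31·4·10 = 1240; ((M₁·(M₂·M₃))·(M₄·M₅)): 35×31 by 31×10 → 35×10, cost 35·31·10 = 10850; cumulative 69316. Total 69316.
Order (2) = (((M₁·(M₂·M₃))·M₄)·M₅): (M₂·M₃): 26×36 by 36×31 → 26×31, cost 26·36·31 = 29016; (M₁·(M₂·M₃)): 35×26 by 26×31 → 35×31, cost 35·26·31 = 28210; cumulative 57226; ((M₁·(M₂·M₃))·M₄): 35×31 by 31×4 → 35×4, cost 35·31·4 = 4340; cumulative 61566; (((M₁·(M₂·M₃))·M₄)·M₅): 35×4 by 4×10 → 35×10, cost 35·4·10 = 1400; cumulative 62966. Total 62966.
Difference: |69316 − 62966| = 6350.

6350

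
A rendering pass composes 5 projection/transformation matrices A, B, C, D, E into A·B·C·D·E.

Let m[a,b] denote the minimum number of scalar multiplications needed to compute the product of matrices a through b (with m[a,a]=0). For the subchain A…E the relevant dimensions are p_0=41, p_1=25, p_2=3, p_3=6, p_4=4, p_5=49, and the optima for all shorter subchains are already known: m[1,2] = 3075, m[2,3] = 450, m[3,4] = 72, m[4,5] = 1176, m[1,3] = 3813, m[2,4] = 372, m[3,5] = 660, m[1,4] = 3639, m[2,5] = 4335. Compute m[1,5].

m[1,5] = min over k∈[1,4] of m[1,k]+m[k+1,5]+p_{0}·p_k·p_{5}.
k=1: 0 + 4335 + 41·25·49 = 54560; k=2: 3075 + 660 + 41·3·49 = 9762; k=3: 3813 + 1176 + 41·6·49 = 17043; k=4: 3639 + 0 + 41·4·49 = 11675.
Minimum: 9762 at k=2.

9762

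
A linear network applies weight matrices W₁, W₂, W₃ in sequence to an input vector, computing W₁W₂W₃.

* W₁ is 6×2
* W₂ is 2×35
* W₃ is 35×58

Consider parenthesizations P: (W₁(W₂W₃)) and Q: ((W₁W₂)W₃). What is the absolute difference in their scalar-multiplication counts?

Order P = (W₁(W₂W₃)): (W₂W₃): 2×35 by 35×58 → 2×58, cost 2·35·58 = 4060; (W₁(W₂W₃)): 6×2 by 2×58 → 6×58, cost 6·2·58 = 696; cumulative 4756. Total 4756.
Order Q = ((W₁W₂)W₃): (W₁W₂): 6×2 by 2×35 → 6×35, cost 6·2·35 = 420; ((W₁W₂)W₃): 6×35 by 35×58 → 6×58, cost 6·35·58 = 12180; cumulative 12600. Total 12600.
Difference: |4756 − 12600| = 7844.

7844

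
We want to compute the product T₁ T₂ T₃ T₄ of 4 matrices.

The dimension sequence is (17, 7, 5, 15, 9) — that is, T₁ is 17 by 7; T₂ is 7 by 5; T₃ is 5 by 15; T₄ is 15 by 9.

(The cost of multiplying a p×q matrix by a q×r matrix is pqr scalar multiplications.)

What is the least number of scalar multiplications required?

Adjacent pairs: T₁T₂ = 17·7·5 = 595; T₂T₃ = 7·5·15 = 525; T₃T₄ = 5·15·9 = 675.
Length 3: T₁..T₃: k=1: 0+525+17·7·15=2310; k=2: 595+0+17·5·15=1870 → min 1870 | T₂..T₄: k=2: 0+675+7·5·9=990; k=3: 525+0+7·15·9=1470 → min 990.
Length 4: T₁..T₄: k=1: 0+990+17·7·9=2061; k=2: 595+675+17·5·9=2035; k=3: 1870+0+17·15·9=4165 → min 2035.
Optimal order: ((T₁ T₂) (T₃ T₄)) with cost 2035.

2035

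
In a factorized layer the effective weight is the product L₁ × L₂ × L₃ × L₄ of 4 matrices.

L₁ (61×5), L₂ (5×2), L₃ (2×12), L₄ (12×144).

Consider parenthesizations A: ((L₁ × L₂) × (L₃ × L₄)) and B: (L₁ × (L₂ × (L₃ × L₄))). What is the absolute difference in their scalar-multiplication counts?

Order A = ((L₁ × L₂) × (L₃ × L₄)): (L₁ × L₂): 61×5 by 5×2 → 61×2, cost 61·5·2 = 610; (L₃ × L₄): 2×12 by 12×144 → 2×144, cost 2·12·144 = 3456; ((L₁ × L₂) × (L₃ × L₄)): 61×2 by 2×144 → 61×144, cost 61·2·144 = 17568; cumulative 21634. Total 21634.
Order B = (L₁ × (L₂ × (L₃ × L₄))): (L₃ × L₄): 2×12 by 12×144 → 2×144, cost 2·12·144 = 3456; (L₂ × (L₃ × L₄)): 5×2 by 2×144 → 5×144, cost 5·2·144 = 1440; cumulative 4896; (L₁ × (L₂ × (L₃ × L₄))): 61×5 by 5×144 → 61×144, cost 61·5·144 = 43920; cumulative 48816. Total 48816.
Difference: |21634 − 48816| = 27182.

27182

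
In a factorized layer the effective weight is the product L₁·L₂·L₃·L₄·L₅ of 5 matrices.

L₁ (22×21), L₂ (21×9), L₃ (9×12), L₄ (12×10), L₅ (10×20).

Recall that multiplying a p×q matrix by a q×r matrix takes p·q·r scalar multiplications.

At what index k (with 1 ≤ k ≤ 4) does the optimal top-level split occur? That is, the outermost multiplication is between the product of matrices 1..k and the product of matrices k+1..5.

Adjacent pairs: L₁L₂ = 22·21·9 = 4158; L₂L₃ = 21·9·12 = 2268; L₃L₄ = 9·12·10 = 1080; L₄L₅ = 12·10·20 = 2400.
Length 3: L₁..L₃: k=1: 0+2268+22·21·12=7812; k=2: 4158+0+22·9·12=6534 → min 6534 | L₂..L₄: k=2: 0+1080+21·9·10=2970; k=3: 2268+0+21·12·10=4788 → min 2970 | L₃..L₅: k=3: 0+2400+9·12·20=4560; k=4: 1080+0+9·10·20=2880 → min 2880.
Length 4: L₁..L₄: k=1: 0+2970+22·21·10=7590; k=2: 4158+1080+22·9·10=7218; k=3: 6534+0+22·12·10=9174 → min 7218 | L₂..L₅: k=2: 0+2880+21·9·20=6660; k=3: 2268+2400+21·12·20=9708; k=4: 2970+0+21·10·20=7170 → min 6660.
Top-level splits: k=1: (L₁..L₁)·(L₂..L₅) → 0+6660+22·21·20 = 15900; k=2: (L₁..L₂)·(L₃..L₅) → 4158+2880+22·9·20 = 10998; k=3: (L₁..L₃)·(L₄..L₅) → 6534+2400+22·12·20 = 14214; k=4: (L₁..L₄)·(L₅..L₅) → 7218+0+22·10·20 = 11618.
Best split is after L₂, i.e. k = 2.

2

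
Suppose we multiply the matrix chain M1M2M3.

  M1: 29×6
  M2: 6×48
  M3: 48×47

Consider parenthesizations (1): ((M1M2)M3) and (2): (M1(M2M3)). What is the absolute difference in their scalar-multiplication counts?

52062

Order (1) = ((M1M2)M3): (M1M2): 29×6 by 6×48 → 29×48, cost 29·6·48 = 8352; ((M1M2)M3): 29×48 by 48×47 → 29×47, cost 29·48·47 = 65424; cumulative 73776. Total 73776.
Order (2) = (M1(M2M3)): (M2M3): 6×48 by 48×47 → 6×47, cost 6·48·47 = 13536; (M1(M2M3)): 29×6 by 6×47 → 29×47, cost 29·6·47 = 8178; cumulative 21714. Total 21714.
Difference: |73776 − 21714| = 52062.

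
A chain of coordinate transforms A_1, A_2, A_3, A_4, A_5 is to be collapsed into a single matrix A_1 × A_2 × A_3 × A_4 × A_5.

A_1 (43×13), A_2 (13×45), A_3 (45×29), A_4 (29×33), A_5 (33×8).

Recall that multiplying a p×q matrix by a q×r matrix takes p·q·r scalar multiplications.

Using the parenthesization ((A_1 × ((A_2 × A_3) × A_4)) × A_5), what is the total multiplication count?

(A_2 × A_3): 13×45 by 45×29 → 13×29, cost 13·45·29 = 16965
((A_2 × A_3) × A_4): 13×29 by 29×33 → 13×33, cost 13·29·33 = 12441; cumulative 29406
(A_1 × ((A_2 × A_3) × A_4)): 43×13 by 13×33 → 43×33, cost 43·13·33 = 18447; cumulative 47853
((A_1 × ((A_2 × A_3) × A_4)) × A_5): 43×33 by 33×8 → 43×8, cost 43·33·8 = 11352; cumulative 59205
Total: 59205 scalar multiplications.

59205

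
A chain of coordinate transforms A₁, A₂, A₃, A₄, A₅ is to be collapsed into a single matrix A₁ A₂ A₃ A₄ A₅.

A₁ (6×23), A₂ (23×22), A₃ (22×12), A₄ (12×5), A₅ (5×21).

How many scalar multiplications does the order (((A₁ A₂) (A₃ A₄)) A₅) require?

(A₁ A₂): 6×23 by 23×22 → 6×22, cost 6·23·22 = 3036
(A₃ A₄): 22×12 by 12×5 → 22×5, cost 22·12·5 = 1320
((A₁ A₂) (A₃ A₄)): 6×22 by 22×5 → 6×5, cost 6·22·5 = 660; cumulative 5016
(((A₁ A₂) (A₃ A₄)) A₅): 6×5 by 5×21 → 6×21, cost 6·5·21 = 630; cumulative 5646
Total: 5646 scalar multiplications.

5646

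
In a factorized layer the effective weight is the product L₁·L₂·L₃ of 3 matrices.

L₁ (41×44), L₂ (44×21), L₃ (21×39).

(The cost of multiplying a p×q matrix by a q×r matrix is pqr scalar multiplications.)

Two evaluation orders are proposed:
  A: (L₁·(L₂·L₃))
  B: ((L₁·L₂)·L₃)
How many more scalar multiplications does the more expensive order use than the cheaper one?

Order A = (L₁·(L₂·L₃)): (L₂·L₃): 44×21 by 21×39 → 44×39, cost 44·21·39 = 36036; (L₁·(L₂·L₃)): 41×44 by 44×39 → 41×39, cost 41·44·39 = 70356; cumulative 106392. Total 106392.
Order B = ((L₁·L₂)·L₃): (L₁·L₂): 41×44 by 44×21 → 41×21, cost 41·44·21 = 37884; ((L₁·L₂)·L₃): 41×21 by 21×39 → 41×39, cost 41·21·39 = 33579; cumulative 71463. Total 71463.
Difference: |106392 − 71463| = 34929.

34929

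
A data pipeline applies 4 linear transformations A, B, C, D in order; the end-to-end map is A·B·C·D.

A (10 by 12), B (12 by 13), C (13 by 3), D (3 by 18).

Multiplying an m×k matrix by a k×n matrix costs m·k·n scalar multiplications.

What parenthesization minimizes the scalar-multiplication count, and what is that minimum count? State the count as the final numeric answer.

Adjacent pairs: AB = 10·12·13 = 1560; BC = 12·13·3 = 468; CD = 13·3·18 = 702.
Length 3: A..C: k=1: 0+468+10·12·3=828; k=2: 1560+0+10·13·3=1950 → min 828 | B..D: k=2: 0+702+12·13·18=3510; k=3: 468+0+12·3·18=1116 → min 1116.
Length 4: A..D: k=1: 0+1116+10·12·18=3276; k=2: 1560+702+10·13·18=4602; k=3: 828+0+10·3·18=1368 → min 1368.
Optimal parenthesization: ((A·(B·C))·D) with cost 1368.

1368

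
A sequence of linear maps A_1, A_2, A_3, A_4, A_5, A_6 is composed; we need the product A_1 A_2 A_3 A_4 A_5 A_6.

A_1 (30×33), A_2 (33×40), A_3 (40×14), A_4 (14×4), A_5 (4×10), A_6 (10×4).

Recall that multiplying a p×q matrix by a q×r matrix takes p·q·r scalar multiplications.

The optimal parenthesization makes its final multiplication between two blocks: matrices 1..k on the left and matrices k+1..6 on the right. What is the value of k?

1

Adjacent pairs: A_1A_2 = 30·33·40 = 39600; A_2A_3 = 33·40·14 = 18480; A_3A_4 = 40·14·4 = 2240; A_4A_5 = 14·4·10 = 560; A_5A_6 = 4·10·4 = 160.
Length 3: A_1..A_3: k=1: 0+18480+30·33·14=32340; k=2: 39600+0+30·40·14=56400 → min 32340 | A_2..A_4: k=2: 0+2240+33·40·4=7520; k=3: 18480+0+33·14·4=20328 → min 7520 | A_3..A_5: k=3: 0+560+40·14·10=6160; k=4: 2240+0+40·4·10=3840 → min 3840 | A_4..A_6: k=4: 0+160+14·4·4=384; k=5: 560+0+14·10·4=1120 → min 384.
Length 4: A_1..A_4: k=1: 0+7520+30·33·4=11480; k=2: 39600+2240+30·40·4=46640; k=3: 32340+0+30·14·4=34020 → min 11480 | A_2..A_5: k=2: 0+3840+33·40·10=17040; k=3: 18480+560+33·14·10=23660; k=4: 7520+0+33·4·10=8840 → min 8840 | A_3..A_6: k=3: 0+384+40·14·4=2624; k=4: 2240+160+40·4·4=3040; k=5: 3840+0+40·10·4=5440 → min 2624.
Length 5: A_1..A_5: k=1: 0+8840+30·33·10=18740; k=2: 39600+3840+30·40·10=55440; k=3: 32340+560+30·14·10=37100; k=4: 11480+0+30·4·10=12680 → min 12680 | A_2..A_6: k=2: 0+2624+33·40·4=7904; k=3: 18480+384+33·14·4=20712; k=4: 7520+160+33·4·4=8208; k=5: 8840+0+33·10·4=10160 → min 7904.
Top-level splits: k=1: (A_1..A_1)·(A_2..A_6) → 0+7904+30·33·4 = 11864; k=2: (A_1..A_2)·(A_3..A_6) → 39600+2624+30·40·4 = 47024; k=3: (A_1..A_3)·(A_4..A_6) → 32340+384+30·14·4 = 34404; k=4: (A_1..A_4)·(A_5..A_6) → 11480+160+30·4·4 = 12120; k=5: (A_1..A_5)·(A_6..A_6) → 12680+0+30·10·4 = 13880.
Best split is after A_1, i.e. k = 1.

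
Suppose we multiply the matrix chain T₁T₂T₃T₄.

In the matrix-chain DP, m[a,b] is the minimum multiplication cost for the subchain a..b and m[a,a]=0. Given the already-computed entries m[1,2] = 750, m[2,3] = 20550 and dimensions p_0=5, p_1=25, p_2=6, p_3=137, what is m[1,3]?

4860

m[1,3] = min over k∈[1,2] of m[1,k]+m[k+1,3]+p_{0}·p_k·p_{3}.
k=1: 0 + 20550 + 5·25·137 = 37675; k=2: 750 + 0 + 5·6·137 = 4860.
Minimum: 4860 at k=2.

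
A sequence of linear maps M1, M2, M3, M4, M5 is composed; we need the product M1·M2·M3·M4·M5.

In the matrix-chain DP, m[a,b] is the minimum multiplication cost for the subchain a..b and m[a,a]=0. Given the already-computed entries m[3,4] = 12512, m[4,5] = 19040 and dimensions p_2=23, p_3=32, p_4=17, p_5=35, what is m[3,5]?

26197

m[3,5] = min over k∈[3,4] of m[3,k]+m[k+1,5]+p_{2}·p_k·p_{5}.
k=3: 0 + 19040 + 23·32·35 = 44800; k=4: 12512 + 0 + 23·17·35 = 26197.
Minimum: 26197 at k=4.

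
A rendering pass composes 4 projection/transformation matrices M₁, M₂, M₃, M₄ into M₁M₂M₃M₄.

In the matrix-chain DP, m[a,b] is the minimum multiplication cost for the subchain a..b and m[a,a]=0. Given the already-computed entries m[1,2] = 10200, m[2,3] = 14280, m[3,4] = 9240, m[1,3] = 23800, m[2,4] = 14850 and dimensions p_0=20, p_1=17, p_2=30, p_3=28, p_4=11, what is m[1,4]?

18590

m[1,4] = min over k∈[1,3] of m[1,k]+m[k+1,4]+p_{0}·p_k·p_{4}.
k=1: 0 + 14850 + 20·17·11 = 18590; k=2: 10200 + 9240 + 20·30·11 = 26040; k=3: 23800 + 0 + 20·28·11 = 29960.
Minimum: 18590 at k=1.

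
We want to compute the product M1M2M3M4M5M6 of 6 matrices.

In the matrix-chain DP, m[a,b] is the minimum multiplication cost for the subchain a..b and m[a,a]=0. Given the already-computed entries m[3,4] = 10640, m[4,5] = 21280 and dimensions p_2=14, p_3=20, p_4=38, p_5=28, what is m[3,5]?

25536

m[3,5] = min over k∈[3,4] of m[3,k]+m[k+1,5]+p_{2}·p_k·p_{5}.
k=3: 0 + 21280 + 14·20·28 = 29120; k=4: 10640 + 0 + 14·38·28 = 25536.
Minimum: 25536 at k=4.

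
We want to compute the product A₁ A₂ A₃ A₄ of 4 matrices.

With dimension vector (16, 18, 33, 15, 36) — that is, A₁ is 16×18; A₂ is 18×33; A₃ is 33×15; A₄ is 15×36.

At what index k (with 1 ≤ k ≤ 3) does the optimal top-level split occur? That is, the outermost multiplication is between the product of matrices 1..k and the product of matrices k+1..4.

3

Adjacent pairs: A₁A₂ = 16·18·33 = 9504; A₂A₃ = 18·33·15 = 8910; A₃A₄ = 33·15·36 = 17820.
Length 3: A₁..A₃: k=1: 0+8910+16·18·15=13230; k=2: 9504+0+16·33·15=17424 → min 13230 | A₂..A₄: k=2: 0+17820+18·33·36=39204; k=3: 8910+0+18·15·36=18630 → min 18630.
Top-level splits: k=1: (A₁..A₁)·(A₂..A₄) → 0+18630+16·18·36 = 28998; k=2: (A₁..A₂)·(A₃..A₄) → 9504+17820+16·33·36 = 46332; k=3: (A₁..A₃)·(A₄..A₄) → 13230+0+16·15·36 = 21870.
Best split is after A₃, i.e. k = 3.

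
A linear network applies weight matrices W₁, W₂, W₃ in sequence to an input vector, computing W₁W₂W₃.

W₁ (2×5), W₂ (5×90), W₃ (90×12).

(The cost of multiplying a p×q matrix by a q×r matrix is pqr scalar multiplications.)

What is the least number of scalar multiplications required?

Order (W₁(W₂W₃)): (W₂W₃): 5×90 by 90×12 → 5×12, cost 5·90·12 = 5400; (W₁(W₂W₃)): 2×5 by 5×12 → 2×12, cost 2·5·12 = 120; cumulative 5520. Total 5520.
Order ((W₁W₂)W₃): (W₁W₂): 2×5 by 5×90 → 2×90, cost 2·5·90 = 900; ((W₁W₂)W₃): 2×90 by 90×12 → 2×12, cost 2·90·12 = 2160; cumulative 3060. Total 3060.
Minimum: 3060.

3060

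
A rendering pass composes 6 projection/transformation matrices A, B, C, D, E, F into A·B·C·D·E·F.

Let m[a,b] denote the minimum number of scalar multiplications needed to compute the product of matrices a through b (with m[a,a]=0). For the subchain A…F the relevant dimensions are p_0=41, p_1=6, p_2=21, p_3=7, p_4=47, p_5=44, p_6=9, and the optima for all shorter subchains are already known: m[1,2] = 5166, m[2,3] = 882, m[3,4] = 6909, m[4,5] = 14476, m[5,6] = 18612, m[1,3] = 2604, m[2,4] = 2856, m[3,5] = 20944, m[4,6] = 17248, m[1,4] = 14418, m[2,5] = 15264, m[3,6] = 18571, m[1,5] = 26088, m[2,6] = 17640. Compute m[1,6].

m[1,6] = min over k∈[1,5] of m[1,k]+m[k+1,6]+p_{0}·p_k·p_{6}.
k=1: 0 + 17640 + 41·6·9 = 19854; k=2: 5166 + 18571 + 41·21·9 = 31486; k=3: 2604 + 17248 + 41·7·9 = 22435; k=4: 14418 + 18612 + 41·47·9 = 50373; k=5: 26088 + 0 + 41·44·9 = 42324.
Minimum: 19854 at k=1.

19854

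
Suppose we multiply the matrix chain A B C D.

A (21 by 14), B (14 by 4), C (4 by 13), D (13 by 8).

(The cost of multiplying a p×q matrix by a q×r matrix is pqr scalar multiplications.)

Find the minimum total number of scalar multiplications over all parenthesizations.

Adjacent pairs: AB = 21·14·4 = 1176; BC = 14·4·13 = 728; CD = 4·13·8 = 416.
Length 3: A..C: k=1: 0+728+21·14·13=4550; k=2: 1176+0+21·4·13=2268 → min 2268 | B..D: k=2: 0+416+14·4·8=864; k=3: 728+0+14·13·8=2184 → min 864.
Length 4: A..D: k=1: 0+864+21·14·8=3216; k=2: 1176+416+21·4·8=2264; k=3: 2268+0+21·13·8=4452 → min 2264.
Optimal order: ((A B) (C D)) with cost 2264.

2264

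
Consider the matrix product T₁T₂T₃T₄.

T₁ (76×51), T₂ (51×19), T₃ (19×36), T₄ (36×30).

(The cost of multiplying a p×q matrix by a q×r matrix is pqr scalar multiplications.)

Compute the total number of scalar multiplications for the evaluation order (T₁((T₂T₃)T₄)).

206244

(T₂T₃): 51×19 by 19×36 → 51×36, cost 51·19·36 = 34884
((T₂T₃)T₄): 51×36 by 36×30 → 51×30, cost 51·36·30 = 55080; cumulative 89964
(T₁((T₂T₃)T₄)): 76×51 by 51×30 → 76×30, cost 76·51·30 = 116280; cumulative 206244
Total: 206244 scalar multiplications.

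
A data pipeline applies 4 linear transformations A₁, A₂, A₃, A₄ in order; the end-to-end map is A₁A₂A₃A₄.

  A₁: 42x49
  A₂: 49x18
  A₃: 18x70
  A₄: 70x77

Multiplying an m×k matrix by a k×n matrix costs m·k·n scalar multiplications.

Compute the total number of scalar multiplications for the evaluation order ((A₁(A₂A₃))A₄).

(A₂A₃): 49×18 by 18×70 → 49×70, cost 49·18·70 = 61740
(A₁(A₂A₃)): 42×49 by 49×70 → 42×70, cost 42·49·70 = 144060; cumulative 205800
((A₁(A₂A₃))A₄): 42×70 by 70×77 → 42×77, cost 42·70·77 = 226380; cumulative 432180
Total: 432180 scalar multiplications.

432180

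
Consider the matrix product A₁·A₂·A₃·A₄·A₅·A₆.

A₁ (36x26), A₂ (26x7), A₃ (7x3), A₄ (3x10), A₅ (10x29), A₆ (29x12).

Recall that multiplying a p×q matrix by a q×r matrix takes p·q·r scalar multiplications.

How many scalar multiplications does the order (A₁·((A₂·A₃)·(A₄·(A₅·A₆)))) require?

(A₂·A₃): 26×7 by 7×3 → 26×3, cost 26·7·3 = 546
(A₅·A₆): 10×29 by 29×12 → 10×12, cost 10·29·12 = 3480
(A₄·(A₅·A₆)): 3×10 by 10×12 → 3×12, cost 3·10·12 = 360; cumulative 3840
((A₂·A₃)·(A₄·(A₅·A₆))): 26×3 by 3×12 → 26×12, cost 26·3·12 = 936; cumulative 5322
(A₁·((A₂·A₃)·(A₄·(A₅·A₆)))): 36×26 by 26×12 → 36×12, cost 36·26·12 = 11232; cumulative 16554
Total: 16554 scalar multiplications.

16554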